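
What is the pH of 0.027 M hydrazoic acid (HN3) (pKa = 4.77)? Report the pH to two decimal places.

pH = 3.17

HN3 ⇌ N3- + H+
Ka = 10^(−4.77) = 1.70 × 10^-5
From the ICE table, Ka = [H+]²/(0.027 − [H+]) = 1.70 × 10^-5.
Neglecting [H+] in the denominator: [H+] = √(1.70 × 10^-5 × 0.027) = 6.77 × 10^-4 M
([H+]/C₀ = 2.5% < 5%, so the approximation holds.)
pH = −log(6.77 × 10^-4) = 3.17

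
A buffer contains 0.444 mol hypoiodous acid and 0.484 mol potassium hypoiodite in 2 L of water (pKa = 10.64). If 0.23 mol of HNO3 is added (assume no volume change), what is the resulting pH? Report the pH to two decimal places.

After neutralization: n(HOI) = 0.674 mol, n(OI-) = 0.254 mol.
pH = pKa + log([A⁻]/[HA]) = 10.64 + log(0.254/0.674) = 10.64 -0.424

pH = 10.22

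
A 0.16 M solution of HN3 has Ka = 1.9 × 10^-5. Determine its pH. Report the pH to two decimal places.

HN3 ⇌ N3- + H+
From the ICE table, Ka = x²/(0.16 − x) = 1.9 × 10^-5.
Neglecting x in the denominator: x = √(1.9 × 10^-5 × 0.16) = 1.74 × 10^-3 M
Check: 1.1% ionized — well under 5%, approximation valid.
pH = −log[H+] = −log(1.74 × 10^-3) = 2.76

pH = 2.76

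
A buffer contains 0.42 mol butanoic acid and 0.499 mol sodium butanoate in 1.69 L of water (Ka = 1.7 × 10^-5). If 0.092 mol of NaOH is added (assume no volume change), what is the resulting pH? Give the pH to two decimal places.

pH = 5.03

After neutralization: n(CH3(CH2)2COOH) = 0.328 mol, n(CH3(CH2)2COO-) = 0.591 mol.
pKa = −log(1.7 × 10^-5) = 4.770
Henderson–Hasselbalch with mole ratio 0.591/0.328: pH = 4.770 + (+0.256)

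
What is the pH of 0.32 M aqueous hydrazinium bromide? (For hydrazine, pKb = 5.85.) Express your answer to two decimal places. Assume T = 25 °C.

N2H5+ is the conjugate acid of the weak base N2H4.
Kb = 10^(−5.85) = 1.41 × 10^-6
Ka = Kw/Kb = 1.0×10^-14 / 1.41 × 10^-6 = 7.09 × 10^-9
Let x = [H+] at equilibrium. Ka = x²/(0.32 − x).
Neglecting x in the denominator: x = √(7.09 × 10^-9 × 0.32) = 4.76 × 10^-5 M
(x/C₀ = 0.015% < 5%, so the approximation holds.)
pH = −log[H+] = −log(4.76 × 10^-5) = 4.32

pH = 4.32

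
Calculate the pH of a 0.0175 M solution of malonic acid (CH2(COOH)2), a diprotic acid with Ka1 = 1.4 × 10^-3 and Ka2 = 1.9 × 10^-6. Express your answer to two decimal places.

pH = 2.37

Since Ka1 ≫ Ka2, the first ionization dominates [H+].
Ka1 = x²/(0.0175 − x) = 1.4 × 10^-3
Solving the quadratic: x = (−Ka1 + √(Ka1² + 4·Ka1·C₀))/2 = 4.30 × 10^-3 M
pH = −log(4.30 × 10^-3) = 2.37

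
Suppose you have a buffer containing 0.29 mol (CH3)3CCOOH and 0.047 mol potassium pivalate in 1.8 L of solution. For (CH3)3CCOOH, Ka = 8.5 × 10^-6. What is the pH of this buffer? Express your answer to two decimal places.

pH = 4.28

pKa = −log(8.5 × 10^-6) = 5.071
pH = pKa + log([A⁻]/[HA]) = 5.071 + log(0.047/0.29)
pH = 5.071 + (-0.790) = 4.28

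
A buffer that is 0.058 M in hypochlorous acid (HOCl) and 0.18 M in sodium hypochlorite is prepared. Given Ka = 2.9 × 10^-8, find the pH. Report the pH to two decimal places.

pH = 8.03

pKa = −log(2.9 × 10^-8) = 7.538
Henderson–Hasselbalch: pH = pKa + log([OCl-]/[HOCl]) = 7.538 + log(0.18/0.058)
pH = 7.538 + (+0.492) = 8.03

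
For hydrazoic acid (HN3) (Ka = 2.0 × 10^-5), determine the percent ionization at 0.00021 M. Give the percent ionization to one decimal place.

26.5%

HN3 ⇌ N3- + H+; let x = [H+] at equilibrium.
Ka = x²/(C₀ − x); solving the quadratic gives x = 5.56 × 10^-5 M.
% ionization = x/C₀ × 100% = 5.56 × 10^-5/0.00021 × 100% = 26.5%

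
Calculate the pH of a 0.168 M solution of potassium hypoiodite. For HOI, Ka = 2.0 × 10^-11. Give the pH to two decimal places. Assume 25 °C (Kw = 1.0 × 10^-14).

OI- is the conjugate base of the weak acid HOI.
Kb = Kw/Ka = 1.0×10^-14 / 2.0 × 10^-11 = 5.00 × 10^-4
From the ICE table, Kb = [OH-]²/(0.168 − [OH-]) = 5.00 × 10^-4.
[OH-] is not negligible relative to C₀; solve [OH-]² + 0.0005·[OH-] − 8.4e-05 = 0.
[OH-] = [−0.0005 + √(0.0005² + 0.000336)]/2 = 8.92 × 10^-3 M
pOH = 2.05, so pH = 14.00 − pOH = 11.95

pH = 11.95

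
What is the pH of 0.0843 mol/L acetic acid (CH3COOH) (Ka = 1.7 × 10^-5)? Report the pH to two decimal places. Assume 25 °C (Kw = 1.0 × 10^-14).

CH3COOH ⇌ CH3COO- + H+
Ka = x²/(0.0843 − x) = 1.7 × 10^-5
Since Ka ≪ C₀, x ≈ √(Ka·C₀) = 1.20 × 10^-3 M.
pH = −log(1.20 × 10^-3) = 2.92

pH = 2.92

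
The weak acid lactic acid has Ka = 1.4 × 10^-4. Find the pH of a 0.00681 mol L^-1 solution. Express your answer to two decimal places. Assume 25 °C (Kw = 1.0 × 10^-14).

pH = 3.04

CH3CH(OH)COOH ⇌ CH3CH(OH)COO- + H+
Let x = [H+] at equilibrium. Ka = x²/(0.00681 − x).
Here C₀/Ka ≈ 48.6, so the small-x approximation fails. Use the quadratic:
x = [−0.00014 + √(0.00014² + 3.81e-06)]/2 = 9.09 × 10^-4 M
pH = −log[H+] = −log(9.09 × 10^-4) = 3.04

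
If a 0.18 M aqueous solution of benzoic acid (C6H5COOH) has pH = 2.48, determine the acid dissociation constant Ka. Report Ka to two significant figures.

Ka = 6.2 × 10^-5

[H+] = 10^(-2.48) = 3.31 × 10^-3 M
At equilibrium [HA] = 0.18 − 3.31 × 10^-3 = 1.77 × 10^-1 M
Ka = [H+][A-]/[HA] = (3.31 × 10^-3)² / 1.77 × 10^-1 = 6.2 × 10^-5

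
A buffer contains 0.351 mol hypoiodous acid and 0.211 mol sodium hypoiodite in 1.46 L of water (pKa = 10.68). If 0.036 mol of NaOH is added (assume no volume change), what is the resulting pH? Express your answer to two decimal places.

pH = 10.57

After neutralization: n(HOI) = 0.315 mol, n(OI-) = 0.247 mol.
Henderson–Hasselbalch with mole ratio 0.247/0.315: pH = 10.68 + (-0.106)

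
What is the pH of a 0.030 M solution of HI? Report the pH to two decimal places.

pH = 1.52

HI is a strong acid and dissociates completely, so [H+] = 0.030 M.
pH = -log(0.03) = 1.52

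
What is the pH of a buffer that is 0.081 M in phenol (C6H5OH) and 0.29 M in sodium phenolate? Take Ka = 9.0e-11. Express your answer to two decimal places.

pH = 10.60

pKa = −log(9.0 × 10^-11) = 10.046
Using pH = pKa + log([base]/[acid]) with [base]/[acid] = 0.29/0.081:
pH = 10.046 + (+0.554) = 10.60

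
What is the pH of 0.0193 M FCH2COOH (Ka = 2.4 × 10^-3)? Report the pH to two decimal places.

pH = 2.24

FCH2COOH ⇌ FCH2COO- + H+
From the ICE table, Ka = [H+]²/(0.0193 − [H+]) = 2.4 × 10^-3.
The 5% rule fails; solving [H+]² + Ka·[H+] − Ka·C₀ = 0 exactly:
[H+] = (−Ka + √(Ka² + 4·Ka·C₀))/2 = 5.71 × 10^-3 M
pH = −log(5.71 × 10^-3) = 2.24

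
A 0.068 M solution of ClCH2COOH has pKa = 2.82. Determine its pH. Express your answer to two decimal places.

pH = 2.03

ClCH2COOH ⇌ ClCH2COO- + H+
Ka = 10^(−2.82) = 1.51 × 10^-3
From the ICE table, Ka = [H+]²/(0.068 − [H+]) = 1.51 × 10^-3.
[H+] is not negligible relative to C₀; solve [H+]² + 0.00151·[H+] − 0.000103 = 0.
[H+] = (−Ka + √(Ka² + 4·Ka·C₀))/2 = 9.41 × 10^-3 M
pH = −log(9.41 × 10^-3) = 2.03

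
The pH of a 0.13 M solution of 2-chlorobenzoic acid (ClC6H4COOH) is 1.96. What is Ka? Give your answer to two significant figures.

[H+] = 10^(-1.96) = 1.10 × 10^-2 M
At equilibrium [HA] = 0.13 − 1.10 × 10^-2 = 1.19 × 10^-1 M
Ka = [H+][A-]/[HA] = (1.10 × 10^-2)² / 1.19 × 10^-1 = 1.0 × 10^-3

Ka = 1.0 × 10^-3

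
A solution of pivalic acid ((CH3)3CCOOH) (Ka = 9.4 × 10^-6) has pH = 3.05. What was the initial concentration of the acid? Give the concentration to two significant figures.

C₀ = 8.5 × 10^-2 M

[H+] = 10^(-3.05) = 8.91 × 10^-4 M = x
Ka = x²/(C₀ − x) ⇒ C₀ = x + x²/Ka
C₀ = 8.91 × 10^-4 + (8.91 × 10^-4)²/(9.4 × 10^-6) = 8.53 × 10^-2 M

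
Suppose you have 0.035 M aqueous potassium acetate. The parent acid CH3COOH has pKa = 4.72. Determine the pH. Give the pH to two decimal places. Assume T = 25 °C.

pH = 8.63

CH3COO- is the conjugate base of the weak acid CH3COOH.
Ka = 10^(−4.72) = 1.91 × 10^-5
Kb = Kw/Ka = 1.0×10^-14 / 1.91 × 10^-5 = 5.24 × 10^-10
Kb = [OH-]²/(0.035 − [OH-]) = 5.24 × 10^-10
Since Kb ≪ C₀, [OH-] ≈ √(Kb·C₀) = 4.28 × 10^-6 M.
pOH = −log(4.28 × 10^-6) = 5.37; pH = 14.00 − 5.37 = 8.63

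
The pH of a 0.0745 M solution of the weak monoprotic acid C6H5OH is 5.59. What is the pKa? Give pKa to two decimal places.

pKa = 10.05

[H+] = 10^(-5.59) = 2.57 × 10^-6 M
At equilibrium [HA] = 0.0745 − 2.57 × 10^-6 = 7.45 × 10^-2 M
Ka = [H+][A-]/[HA] = (2.57 × 10^-6)² / 7.45 × 10^-2 = 8.87 × 10^-11
pKa = -log(8.87 × 10^-11) = 10.05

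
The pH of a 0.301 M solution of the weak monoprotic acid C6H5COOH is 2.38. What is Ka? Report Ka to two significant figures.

Ka = 5.9 × 10^-5

[H+] = 10^(-2.38) = 4.17 × 10^-3 M
At equilibrium [HA] = 0.301 − 4.17 × 10^-3 = 2.97 × 10^-1 M
Ka = [H+][A-]/[HA] = (4.17 × 10^-3)² / 2.97 × 10^-1 = 5.9 × 10^-5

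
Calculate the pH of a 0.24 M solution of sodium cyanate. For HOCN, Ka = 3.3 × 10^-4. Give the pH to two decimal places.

OCN- is the conjugate base of the weak acid HOCN.
Kb = Kw/Ka = 1.0×10^-14 / 3.3 × 10^-4 = 3.03 × 10^-11
From the ICE table, Kb = x²/(0.24 − x) = 3.03 × 10^-11.
Assume x ≪ 0.24: x ≈ √(3.03 × 10^-11 × 0.24) = 2.70 × 10^-6 M
pOH = 5.57, so pH = 14.00 − pOH = 8.43

pH = 8.43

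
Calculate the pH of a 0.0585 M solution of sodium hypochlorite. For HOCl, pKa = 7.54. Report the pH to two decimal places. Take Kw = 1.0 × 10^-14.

OCl- is the conjugate base of the weak acid HOCl.
Ka = 10^(−7.54) = 2.88 × 10^-8
Kb = Kw/Ka = 1.0×10^-14 / 2.88 × 10^-8 = 3.47 × 10^-7
Let x = [OH-] at equilibrium. Kb = x²/(0.0585 − x).
Assume x ≪ 0.0585: x ≈ √(3.47 × 10^-7 × 0.0585) = 1.42 × 10^-4 M
Check: 0.24% ionized — well under 5%, approximation valid.
pOH = 3.85, so pH = 14.00 − pOH = 10.15

pH = 10.15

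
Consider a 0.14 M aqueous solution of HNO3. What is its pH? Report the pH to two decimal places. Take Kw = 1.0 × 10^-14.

pH = 0.85

HNO3 is a strong acid and dissociates completely, so [H+] = 0.14 M.
pH = -log(0.14) = 0.85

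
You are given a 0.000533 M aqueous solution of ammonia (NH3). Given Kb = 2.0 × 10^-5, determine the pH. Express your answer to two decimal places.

NH3 + H2O ⇌ NH4+ + OH-
Kb = x²/(0.000533 − x) = 2.0 × 10^-5
x is not negligible relative to C₀; solve x² + 2e-05·x − 1.07e-08 = 0.
x = (−Kb + √(Kb² + 4·Kb·C₀))/2 = 9.37 × 10^-5 M
pOH = 4.03, so pH = 14.00 − pOH = 9.97

pH = 9.97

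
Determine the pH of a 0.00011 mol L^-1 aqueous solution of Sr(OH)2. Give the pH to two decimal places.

Sr(OH)2 is a strong base (each formula unit releases 2 OH-); [OH-] = 0.00022 M.
pOH = -log(0.00022) = 3.66
pH = 14.00 - 3.66 = 10.34

pH = 10.34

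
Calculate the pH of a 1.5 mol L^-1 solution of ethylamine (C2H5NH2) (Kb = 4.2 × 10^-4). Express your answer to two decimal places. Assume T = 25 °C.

C2H5NH2 + H2O ⇌ C2H5NH3+ + OH-
Let x = [OH-] at equilibrium. Kb = x²/(1.5 − x).
Assume x ≪ 1.5: x ≈ √(4.2 × 10^-4 × 1.5) = 2.51 × 10^-2 M
(x/C₀ = 1.7% < 5%, so the approximation holds.)
pOH = 1.60, so pH = 14.00 − pOH = 12.40

pH = 12.40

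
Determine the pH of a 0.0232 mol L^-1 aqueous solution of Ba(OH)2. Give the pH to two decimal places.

Ba(OH)2 is a strong base (each formula unit releases 2 OH-); [OH-] = 0.0464 M.
pOH = -log(0.0464) = 1.33
pH = 14.00 - 1.33 = 12.67

pH = 12.67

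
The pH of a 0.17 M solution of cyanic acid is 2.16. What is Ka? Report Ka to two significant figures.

[H+] = 10^(-2.16) = 6.92 × 10^-3 M
At equilibrium [HA] = 0.17 − 6.92 × 10^-3 = 1.63 × 10^-1 M
Ka = [H+][A-]/[HA] = (6.92 × 10^-3)² / 1.63 × 10^-1 = 2.9 × 10^-4

Ka = 2.9 × 10^-4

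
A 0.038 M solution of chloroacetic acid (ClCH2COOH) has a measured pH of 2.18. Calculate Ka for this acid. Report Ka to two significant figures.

Ka = 1.4 × 10^-3

[H+] = 10^(-2.18) = 6.61 × 10^-3 M
At equilibrium [HA] = 0.038 − 6.61 × 10^-3 = 3.14 × 10^-2 M
Ka = [H+][A-]/[HA] = (6.61 × 10^-3)² / 3.14 × 10^-2 = 1.4 × 10^-3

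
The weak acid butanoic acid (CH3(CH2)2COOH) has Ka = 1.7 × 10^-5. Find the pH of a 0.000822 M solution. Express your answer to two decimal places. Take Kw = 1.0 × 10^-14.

CH3(CH2)2COOH ⇌ CH3(CH2)2COO- + H+
Let x = [H+] at equilibrium. Ka = x²/(0.000822 − x).
Here C₀/Ka ≈ 48.4, so the small-x approximation fails. Use the quadratic:
x = [−1.7e-05 + √(1.7e-05² + 5.59e-08)]/2 = 1.10 × 10^-4 M
pH = −log(1.10 × 10^-4) = 3.96

pH = 3.96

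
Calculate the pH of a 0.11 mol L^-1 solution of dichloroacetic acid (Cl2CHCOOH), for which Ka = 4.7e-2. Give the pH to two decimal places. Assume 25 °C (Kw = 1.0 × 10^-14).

pH = 1.28

Cl2CHCOOH ⇌ Cl2CHCOO- + H+
Ka = [H+]²/(0.11 − [H+]) = 4.7 × 10^-2
[H+] is not negligible relative to C₀; solve [H+]² + 0.047·[H+] − 0.00517 = 0.
[H+] = (−Ka + √(Ka² + 4·Ka·C₀))/2 = 5.21 × 10^-2 M
pH = −log[H+] = −log(5.21 × 10^-2) = 1.28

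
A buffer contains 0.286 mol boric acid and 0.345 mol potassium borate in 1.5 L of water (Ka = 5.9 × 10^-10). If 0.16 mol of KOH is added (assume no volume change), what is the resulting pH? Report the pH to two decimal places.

pH = 9.83

After neutralization: n(B(OH)3) = 0.126 mol, n(B(OH)4-) = 0.505 mol.
pKa = −log(5.9 × 10^-10) = 9.229
pH = pKa + log(n_B(OH)4-/n_B(OH)3) = 9.229 + log(0.505/0.126) = 9.229 + (+0.603)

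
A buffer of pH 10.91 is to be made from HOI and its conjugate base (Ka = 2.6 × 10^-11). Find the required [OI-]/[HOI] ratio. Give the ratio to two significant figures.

ratio = 2.1

pKa = -log(2.6 × 10^-11) = 10.585
pH = pKa + log(r) ⇒ log(r) = 10.91 − 10.585 = +0.325
r = [OI-]/[HOI] = 10^(+0.325) = 2.11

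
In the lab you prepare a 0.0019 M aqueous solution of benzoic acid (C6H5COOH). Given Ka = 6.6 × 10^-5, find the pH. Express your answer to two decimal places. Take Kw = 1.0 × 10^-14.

pH = 3.49

C6H5COOH ⇌ C6H5COO- + H+
Ka = [H+]²/(0.0019 − [H+]) = 6.6 × 10^-5
[H+] is not negligible relative to C₀; solve [H+]² + 6.6e-05·[H+] − 1.25e-07 = 0.
[H+] = [−6.6e-05 + √(6.6e-05² + 5.02e-07)]/2 = 3.23 × 10^-4 M
pH = −log(3.23 × 10^-4) = 3.49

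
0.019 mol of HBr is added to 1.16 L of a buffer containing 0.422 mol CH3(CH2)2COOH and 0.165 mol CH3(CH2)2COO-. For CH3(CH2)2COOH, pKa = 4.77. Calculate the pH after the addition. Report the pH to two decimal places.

Added H+ converts CH3(CH2)2COO- to CH3(CH2)2COOH: CH3(CH2)2COOH → 0.441 mol, CH3(CH2)2COO- → 0.146 mol.
Henderson–Hasselbalch with mole ratio 0.146/0.441: pH = 4.77 + (-0.480)

pH = 4.29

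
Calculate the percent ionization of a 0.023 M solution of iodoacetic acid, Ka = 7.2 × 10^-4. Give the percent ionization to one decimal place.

16.2%

ICH2COOH ⇌ ICH2COO- + H+; let x = [H+] at equilibrium.
Solve x² + 0.00072x − 1.66e-05 = 0 → x = 3.73 × 10^-3 M
Fraction ionized = 3.73 × 10^-3 / 0.023 = 0.1622 → 16.2%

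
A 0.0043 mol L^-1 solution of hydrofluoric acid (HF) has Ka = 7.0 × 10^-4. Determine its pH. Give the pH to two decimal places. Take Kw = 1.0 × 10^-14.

HF ⇌ F- + H+
Ka = [H+]²/(0.0043 − [H+]) = 7.0 × 10^-4
The 5% rule fails; solving [H+]² + Ka·[H+] − Ka·C₀ = 0 exactly:
[H+] = (−Ka + √(Ka² + 4·Ka·C₀))/2 = 1.42 × 10^-3 M
pH = −log[H+] = −log(1.42 × 10^-3) = 2.85

pH = 2.85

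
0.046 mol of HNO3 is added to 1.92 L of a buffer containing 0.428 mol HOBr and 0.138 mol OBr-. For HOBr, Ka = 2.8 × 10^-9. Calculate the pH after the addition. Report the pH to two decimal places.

pH = 7.84

After neutralization: n(HOBr) = 0.474 mol, n(OBr-) = 0.092 mol.
pKa = −log(2.8 × 10^-9) = 8.553
pH = pKa + log(n_OBr-/n_HOBr) = 8.553 + log(0.092/0.474) = 8.553 + (-0.712)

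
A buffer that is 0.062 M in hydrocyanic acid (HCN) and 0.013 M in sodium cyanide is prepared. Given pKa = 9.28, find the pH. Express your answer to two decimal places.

Henderson–Hasselbalch: pH = pKa + log([CN-]/[HCN]) = 9.28 + log(0.013/0.062)
pH = 9.28 + (-0.678) = 8.60

pH = 8.60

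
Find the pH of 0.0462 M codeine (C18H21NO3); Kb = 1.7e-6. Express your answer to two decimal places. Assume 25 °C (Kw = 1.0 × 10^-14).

pH = 10.45

C18H21NO3 + H2O ⇌ C18H22NO3+ + OH-
From the ICE table, Kb = x²/(0.0462 − x) = 1.7 × 10^-6.
Assume x ≪ 0.0462: x ≈ √(1.7 × 10^-6 × 0.0462) = 2.80 × 10^-4 M
pOH = 3.55, so pH = 14.00 − pOH = 10.45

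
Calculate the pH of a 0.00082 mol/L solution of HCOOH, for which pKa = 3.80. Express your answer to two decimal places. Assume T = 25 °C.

HCOOH ⇌ HCOO- + H+
Ka = 10^(−3.80) = 1.58 × 10^-4
From the ICE table, Ka = [H+]²/(0.00082 − [H+]) = 1.58 × 10^-4.
The 5% rule fails; solving [H+]² + Ka·[H+] − Ka·C₀ = 0 exactly:
[H+] = (−Ka + √(Ka² + 4·Ka·C₀))/2 = 2.90 × 10^-4 M
pH = −log[H+] = −log(2.90 × 10^-4) = 3.54

pH = 3.54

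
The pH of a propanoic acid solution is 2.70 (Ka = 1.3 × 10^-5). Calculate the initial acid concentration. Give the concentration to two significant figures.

C₀ = 3.1 × 10^-1 M

[H+] = 10^(-2.70) = 2.00 × 10^-3 M = x
Ka = x²/(C₀ − x) ⇒ C₀ = x + x²/Ka
C₀ = 2.00 × 10^-3 + (2.00 × 10^-3)²/(1.3 × 10^-5) = 3.10 × 10^-1 M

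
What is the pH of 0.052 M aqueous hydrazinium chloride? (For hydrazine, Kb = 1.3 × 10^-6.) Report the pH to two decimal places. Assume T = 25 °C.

pH = 4.70

N2H5+ is the conjugate acid of the weak base N2H4.
Ka = Kw/Kb = 1.0×10^-14 / 1.3 × 10^-6 = 7.69 × 10^-9
From the ICE table, Ka = [H+]²/(0.052 − [H+]) = 7.69 × 10^-9.
Neglecting [H+] in the denominator: [H+] = √(7.69 × 10^-9 × 0.052) = 2.00 × 10^-5 M
pH = −log(2.00 × 10^-5) = 4.70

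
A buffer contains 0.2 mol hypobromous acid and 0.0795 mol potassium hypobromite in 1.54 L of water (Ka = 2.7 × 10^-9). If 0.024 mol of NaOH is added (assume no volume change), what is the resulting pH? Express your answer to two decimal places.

pH = 8.34

OH- converts HOBr to OBr-: HOBr → 0.176 mol, OBr- → 0.104 mol.
pKa = −log(2.7 × 10^-9) = 8.569
Henderson–Hasselbalch with mole ratio 0.104/0.176: pH = 8.569 + (-0.228)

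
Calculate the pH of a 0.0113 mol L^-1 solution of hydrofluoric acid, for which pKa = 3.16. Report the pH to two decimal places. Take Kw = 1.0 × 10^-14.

pH = 2.61

HF ⇌ F- + H+
Ka = 10^(−3.16) = 6.92 × 10^-4
Let x = [H+] at equilibrium. Ka = x²/(0.0113 − x).
x is not negligible relative to C₀; solve x² + 0.000692·x − 7.82e-06 = 0.
x = (−Ka + √(Ka² + 4·Ka·C₀))/2 = 2.47 × 10^-3 M
pH = −log(2.47 × 10^-3) = 2.61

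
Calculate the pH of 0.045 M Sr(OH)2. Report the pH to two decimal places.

Sr(OH)2 is a strong base (each formula unit releases 2 OH-); [OH-] = 0.09 M.
pOH = -log(0.09) = 1.05
pH = 14.00 - 1.05 = 12.95

pH = 12.95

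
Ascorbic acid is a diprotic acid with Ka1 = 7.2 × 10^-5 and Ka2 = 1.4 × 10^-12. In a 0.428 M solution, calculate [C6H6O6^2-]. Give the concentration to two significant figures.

First ionization gives [H+] ≈ [HC6H6O6-] = 5.55 × 10^-3 M.
Second step: Ka2 = [H+][C6H6O6^2-]/[HC6H6O6-] ≈ [C6H6O6^2-] (since [H+] ≈ [HC6H6O6-]).
So [C6H6O6^2-] ≈ Ka2.

1.4 × 10^-12 M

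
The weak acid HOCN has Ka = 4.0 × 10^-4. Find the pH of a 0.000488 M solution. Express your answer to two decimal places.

pH = 3.55

HOCN ⇌ OCN- + H+
Ka = [H+]²/(0.000488 − [H+]) = 4.0 × 10^-4
[H+] is not negligible relative to C₀; solve [H+]² + 0.0004·[H+] − 1.95e-07 = 0.
[H+] = [−0.0004 + √(0.0004² + 7.81e-07)]/2 = 2.85 × 10^-4 M
pH = −log(2.85 × 10^-4) = 3.55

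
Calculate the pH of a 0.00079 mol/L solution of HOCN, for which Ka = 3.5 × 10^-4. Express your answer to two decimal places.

HOCN ⇌ OCN- + H+
From the ICE table, Ka = x²/(0.00079 − x) = 3.5 × 10^-4.
x is not negligible relative to C₀; solve x² + 0.00035·x − 2.77e-07 = 0.
x = (−Ka + √(Ka² + 4·Ka·C₀))/2 = 3.79 × 10^-4 M
pH = −log[H+] = −log(3.79 × 10^-4) = 3.42

pH = 3.42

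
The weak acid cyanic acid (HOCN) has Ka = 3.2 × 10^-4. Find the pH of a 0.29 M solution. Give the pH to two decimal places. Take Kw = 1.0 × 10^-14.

HOCN ⇌ OCN- + H+
From the ICE table, Ka = [H+]²/(0.29 − [H+]) = 3.2 × 10^-4.
Since Ka ≪ C₀, [H+] ≈ √(Ka·C₀) = 9.63 × 10^-3 M.
pH = −log(9.63 × 10^-3) = 2.02

pH = 2.02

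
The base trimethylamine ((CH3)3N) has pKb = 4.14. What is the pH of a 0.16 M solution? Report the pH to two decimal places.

pH = 11.53

(CH3)3N + H2O ⇌ (CH3)3NH+ + OH-
Kb = 10^(−4.14) = 7.24 × 10^-5
Kb = x²/(0.16 − x) = 7.24 × 10^-5
Neglecting x in the denominator: x = √(7.24 × 10^-5 × 0.16) = 3.40 × 10^-3 M
Check: 2.1% ionized — well under 5%, approximation valid.
pOH = −log(3.40 × 10^-3) = 2.47; pH = 14.00 − 2.47 = 11.53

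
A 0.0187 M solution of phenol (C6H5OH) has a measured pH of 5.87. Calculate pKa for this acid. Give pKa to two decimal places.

pKa = 10.01

[H+] = 10^(-5.87) = 1.35 × 10^-6 M
At equilibrium [HA] = 0.0187 − 1.35 × 10^-6 = 1.87 × 10^-2 M
Ka = [H+][A-]/[HA] = (1.35 × 10^-6)² / 1.87 × 10^-2 = 9.75 × 10^-11
pKa = -log(9.75 × 10^-11) = 10.01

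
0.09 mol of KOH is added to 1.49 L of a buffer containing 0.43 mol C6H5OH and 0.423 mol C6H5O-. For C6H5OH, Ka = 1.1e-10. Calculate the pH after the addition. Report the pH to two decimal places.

OH- converts C6H5OH to C6H5O-: C6H5OH → 0.34 mol, C6H5O- → 0.513 mol.
pKa = −log(1.1 × 10^-10) = 9.959
Henderson–Hasselbalch with mole ratio 0.513/0.34: pH = 9.959 + (+0.179)

pH = 10.14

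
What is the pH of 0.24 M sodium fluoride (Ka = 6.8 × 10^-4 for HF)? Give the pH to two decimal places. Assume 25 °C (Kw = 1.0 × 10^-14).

pH = 8.27

F- is the conjugate base of the weak acid HF.
Kb = Kw/Ka = 1.0×10^-14 / 6.8 × 10^-4 = 1.47 × 10^-11
Kb = [OH-]²/(0.24 − [OH-]) = 1.47 × 10^-11
Assume [OH-] ≪ 0.24: [OH-] ≈ √(1.47 × 10^-11 × 0.24) = 1.88 × 10^-6 M
pOH = −log(1.88 × 10^-6) = 5.73; pH = 14.00 − 5.73 = 8.27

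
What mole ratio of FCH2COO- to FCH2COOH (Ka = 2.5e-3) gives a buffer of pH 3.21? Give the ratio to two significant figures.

pKa = -log(2.5 × 10^-3) = 2.602
pH = pKa + log(r) ⇒ log(r) = 3.21 − 2.602 = +0.608
r = [FCH2COO-]/[FCH2COOH] = 10^(+0.608) = 4.06

ratio = 4.1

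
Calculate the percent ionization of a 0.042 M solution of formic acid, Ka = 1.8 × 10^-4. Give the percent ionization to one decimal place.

HCOOH ⇌ HCOO- + H+; let x = [H+] at equilibrium.
Ka = x²/(C₀ − x); solving the quadratic gives x = 2.66 × 10^-3 M.
% ionization = x/C₀ × 100% = 2.66 × 10^-3/0.042 × 100% = 6.3%

6.3%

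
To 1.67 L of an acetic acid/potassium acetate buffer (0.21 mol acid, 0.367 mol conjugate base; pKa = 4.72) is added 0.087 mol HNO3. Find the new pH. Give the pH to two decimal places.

pH = 4.69

After neutralization: n(CH3COOH) = 0.297 mol, n(CH3COO-) = 0.28 mol.
Henderson–Hasselbalch with mole ratio 0.28/0.297: pH = 4.72 + (-0.026)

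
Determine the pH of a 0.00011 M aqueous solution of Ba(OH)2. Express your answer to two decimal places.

pH = 10.34

Ba(OH)2 is a strong base (each formula unit releases 2 OH-); [OH-] = 0.00022 M.
pOH = -log(0.00022) = 3.66
pH = 14.00 - 3.66 = 10.34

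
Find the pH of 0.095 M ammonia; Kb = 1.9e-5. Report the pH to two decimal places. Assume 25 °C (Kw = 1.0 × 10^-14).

NH3 + H2O ⇌ NH4+ + OH-
Kb = [OH-]²/(0.095 − [OH-]) = 1.9 × 10^-5
Since Kb ≪ C₀, [OH-] ≈ √(Kb·C₀) = 1.34 × 10^-3 M.
pOH = −log(1.34 × 10^-3) = 2.87; pH = 14.00 − 2.87 = 11.13

pH = 11.13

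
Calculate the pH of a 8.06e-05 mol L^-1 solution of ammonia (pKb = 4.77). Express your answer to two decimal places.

pH = 9.47

NH3 + H2O ⇌ NH4+ + OH-
Kb = 10^(−4.77) = 1.70 × 10^-5
Kb = [OH-]²/(8.06e-05 − [OH-]) = 1.70 × 10^-5
[OH-] is not negligible relative to C₀; solve [OH-]² + 1.7e-05·[OH-] − 1.37e-09 = 0.
[OH-] = [−1.7e-05 + √(1.7e-05² + 5.48e-09)]/2 = 2.95 × 10^-5 M
pOH = −log(2.95 × 10^-5) = 4.53; pH = 14.00 − 4.53 = 9.47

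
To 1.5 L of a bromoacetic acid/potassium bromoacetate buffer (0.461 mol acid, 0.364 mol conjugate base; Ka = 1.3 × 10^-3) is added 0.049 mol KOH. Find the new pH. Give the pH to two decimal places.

pH = 2.89

OH- converts BrCH2COOH to BrCH2COO-: BrCH2COOH → 0.412 mol, BrCH2COO- → 0.413 mol.
pKa = −log(1.3 × 10^-3) = 2.886
Henderson–Hasselbalch with mole ratio 0.413/0.412: pH = 2.886 + (+0.001)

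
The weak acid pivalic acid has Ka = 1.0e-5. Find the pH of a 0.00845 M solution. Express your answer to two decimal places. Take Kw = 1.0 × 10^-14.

(CH3)3CCOOH ⇌ (CH3)3CCOO- + H+
Let x = [H+] at equilibrium. Ka = x²/(0.00845 − x).
Since Ka ≪ C₀, x ≈ √(Ka·C₀) = 2.91 × 10^-4 M.
Check: 3.4% ionized — well under 5%, approximation valid.
pH = −log[H+] = −log(2.91 × 10^-4) = 3.54

pH = 3.54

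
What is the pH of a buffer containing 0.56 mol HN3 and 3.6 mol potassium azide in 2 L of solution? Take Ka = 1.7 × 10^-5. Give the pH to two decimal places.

pH = 5.58

pKa = −log(1.7 × 10^-5) = 4.770
Using pH = pKa + log([base]/[acid]) with [base]/[acid] = 3.6/0.56:
pH = 4.770 + (+0.808) = 5.58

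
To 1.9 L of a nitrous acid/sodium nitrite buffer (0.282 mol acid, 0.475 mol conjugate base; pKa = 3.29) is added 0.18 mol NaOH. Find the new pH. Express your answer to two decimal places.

After neutralization: n(HNO2) = 0.102 mol, n(NO2-) = 0.655 mol.
Henderson–Hasselbalch with mole ratio 0.655/0.102: pH = 3.29 + (+0.808)

pH = 4.10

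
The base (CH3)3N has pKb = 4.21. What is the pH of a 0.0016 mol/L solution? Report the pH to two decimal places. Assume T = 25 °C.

pH = 10.45

(CH3)3N + H2O ⇌ (CH3)3NH+ + OH-
Kb = 10^(−4.21) = 6.17 × 10^-5
Kb = [OH-]²/(0.0016 − [OH-]) = 6.17 × 10^-5
Here C₀/Kb ≈ 25.9, so the small-[OH-] approximation fails. Use the quadratic:
[OH-] = (−Kb + √(Kb² + 4·Kb·C₀))/2 = 2.85 × 10^-4 M
pOH = 3.55, so pH = 14.00 − pOH = 10.45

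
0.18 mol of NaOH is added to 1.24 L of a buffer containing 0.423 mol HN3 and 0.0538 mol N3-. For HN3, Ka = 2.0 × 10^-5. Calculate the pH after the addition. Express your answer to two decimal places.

pH = 4.68

After neutralization: n(HN3) = 0.243 mol, n(N3-) = 0.234 mol.
pKa = −log(2.0 × 10^-5) = 4.699
Henderson–Hasselbalch with mole ratio 0.234/0.243: pH = 4.699 + (-0.016)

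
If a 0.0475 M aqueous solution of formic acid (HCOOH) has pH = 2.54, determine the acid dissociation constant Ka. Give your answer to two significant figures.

Ka = 1.9 × 10^-4

[H+] = 10^(-2.54) = 2.88 × 10^-3 M
At equilibrium [HA] = 0.0475 − 2.88 × 10^-3 = 4.46 × 10^-2 M
Ka = [H+][A-]/[HA] = (2.88 × 10^-3)² / 4.46 × 10^-2 = 1.9 × 10^-4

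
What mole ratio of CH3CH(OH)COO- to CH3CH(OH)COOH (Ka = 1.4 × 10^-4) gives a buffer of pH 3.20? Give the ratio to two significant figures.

ratio = 0.22

pKa = -log(1.4 × 10^-4) = 3.854
pH = pKa + log(r) ⇒ log(r) = 3.20 − 3.854 = -0.654
r = [CH3CH(OH)COO-]/[CH3CH(OH)COOH] = 10^(-0.654) = 0.222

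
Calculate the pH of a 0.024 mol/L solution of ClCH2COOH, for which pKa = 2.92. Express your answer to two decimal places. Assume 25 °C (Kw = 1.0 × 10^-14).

ClCH2COOH ⇌ ClCH2COO- + H+
Ka = 10^(−2.92) = 1.20 × 10^-3
Ka = [H+]²/(0.024 − [H+]) = 1.20 × 10^-3
[H+] is not negligible relative to C₀; solve [H+]² + 0.0012·[H+] − 2.88e-05 = 0.
[H+] = (−Ka + √(Ka² + 4·Ka·C₀))/2 = 4.80 × 10^-3 M
pH = −log(4.80 × 10^-3) = 2.32

pH = 2.32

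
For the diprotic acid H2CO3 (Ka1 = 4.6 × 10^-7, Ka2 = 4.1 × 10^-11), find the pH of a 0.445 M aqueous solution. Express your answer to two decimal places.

Ka1 ≫ Ka2, so treat the first dissociation as the only significant source of H+.
Ka1 = x²/(0.445 − x) = 4.6 × 10^-7
x ≈ √(4.6 × 10^-7 × 0.445) = 4.52 × 10^-4 M
pH = −log(4.52 × 10^-4) = 3.34

pH = 3.34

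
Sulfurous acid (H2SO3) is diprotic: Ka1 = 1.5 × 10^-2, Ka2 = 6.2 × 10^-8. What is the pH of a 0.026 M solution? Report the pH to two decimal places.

Since Ka1 ≫ Ka2, the first ionization dominates [H+].
Ka1 = x²/(0.026 − x) = 1.5 × 10^-2
Solving the quadratic: x = (−Ka1 + √(Ka1² + 4·Ka1·C₀))/2 = 1.36 × 10^-2 M
pH = −log(1.36 × 10^-2) = 1.87

pH = 1.87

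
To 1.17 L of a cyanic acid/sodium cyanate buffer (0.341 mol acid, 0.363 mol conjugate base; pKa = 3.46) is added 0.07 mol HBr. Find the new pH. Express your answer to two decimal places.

pH = 3.31

Added H+ converts OCN- to HOCN: HOCN → 0.411 mol, OCN- → 0.293 mol.
pH = pKa + log(n_OCN-/n_HOCN) = 3.46 + log(0.293/0.411) = 3.46 + (-0.147)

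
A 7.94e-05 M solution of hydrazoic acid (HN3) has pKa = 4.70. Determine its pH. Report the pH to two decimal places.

pH = 4.51

HN3 ⇌ N3- + H+
Ka = 10^(−4.70) = 2.00 × 10^-5
Ka = x²/(7.94e-05 − x) = 2.00 × 10^-5
Here C₀/Ka ≈ 3.97, so the small-x approximation fails. Use the quadratic:
x = (−Ka + √(Ka² + 4·Ka·C₀))/2 = 3.11 × 10^-5 M
pH = −log(3.11 × 10^-5) = 4.51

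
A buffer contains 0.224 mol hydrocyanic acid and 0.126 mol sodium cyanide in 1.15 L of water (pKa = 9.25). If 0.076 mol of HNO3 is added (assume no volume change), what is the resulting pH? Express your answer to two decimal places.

After neutralization: n(HCN) = 0.3 mol, n(CN-) = 0.05 mol.
Henderson–Hasselbalch with mole ratio 0.05/0.3: pH = 9.25 + (-0.778)

pH = 8.47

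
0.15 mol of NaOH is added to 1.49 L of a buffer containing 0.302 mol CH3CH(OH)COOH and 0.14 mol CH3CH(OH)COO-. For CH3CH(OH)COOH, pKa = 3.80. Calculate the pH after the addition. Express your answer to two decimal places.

OH- converts CH3CH(OH)COOH to CH3CH(OH)COO-: CH3CH(OH)COOH → 0.152 mol, CH3CH(OH)COO- → 0.29 mol.
pH = pKa + log([A⁻]/[HA]) = 3.80 + log(0.29/0.152) = 3.80 +0.281

pH = 4.08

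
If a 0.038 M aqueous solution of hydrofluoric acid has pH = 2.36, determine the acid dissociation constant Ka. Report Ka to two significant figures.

Ka = 5.7 × 10^-4

[H+] = 10^(-2.36) = 4.37 × 10^-3 M
At equilibrium [HA] = 0.038 − 4.37 × 10^-3 = 3.36 × 10^-2 M
Ka = [H+][A-]/[HA] = (4.37 × 10^-3)² / 3.36 × 10^-2 = 5.7 × 10^-4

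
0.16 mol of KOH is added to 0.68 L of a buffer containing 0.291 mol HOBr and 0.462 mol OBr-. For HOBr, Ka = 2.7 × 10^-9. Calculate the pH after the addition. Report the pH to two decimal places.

After neutralization: n(HOBr) = 0.131 mol, n(OBr-) = 0.622 mol.
pKa = −log(2.7 × 10^-9) = 8.569
pH = pKa + log([A⁻]/[HA]) = 8.569 + log(0.622/0.131) = 8.569 +0.677

pH = 9.25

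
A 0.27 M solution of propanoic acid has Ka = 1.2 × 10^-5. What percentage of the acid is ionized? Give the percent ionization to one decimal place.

0.7%

CH3CH2COOH ⇌ CH3CH2COO- + H+; let x = [H+] at equilibrium.
x ≈ √(Ka·C₀) = √(1.2 × 10^-5 × 0.27) = 1.80 × 10^-3 M
Fraction ionized = 1.80 × 10^-3 / 0.27 = 0.0067 → 0.7%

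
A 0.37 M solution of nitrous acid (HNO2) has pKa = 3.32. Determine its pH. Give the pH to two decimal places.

HNO2 ⇌ NO2- + H+
Ka = 10^(−3.32) = 4.79 × 10^-4
Let x = [H+] at equilibrium. Ka = x²/(0.37 − x).
Neglecting x in the denominator: x = √(4.79 × 10^-4 × 0.37) = 1.33 × 10^-2 M
(x/C₀ = 3.6% < 5%, so the approximation holds.)
pH = −log(1.33 × 10^-2) = 1.88

pH = 1.88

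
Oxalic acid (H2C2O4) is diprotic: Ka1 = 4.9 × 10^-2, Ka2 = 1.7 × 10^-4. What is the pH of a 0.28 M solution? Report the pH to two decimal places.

pH = 1.02

Ka1 ≫ Ka2, so treat the first dissociation as the only significant source of H+.
Ka1 = x²/(0.28 − x) = 4.9 × 10^-2
Solving the quadratic: x = (−Ka1 + √(Ka1² + 4·Ka1·C₀))/2 = 9.52 × 10^-2 M
pH = −log(9.52 × 10^-2) = 1.02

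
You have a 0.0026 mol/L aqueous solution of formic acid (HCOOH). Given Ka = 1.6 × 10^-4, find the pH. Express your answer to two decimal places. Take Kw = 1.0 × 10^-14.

HCOOH ⇌ HCOO- + H+
Ka = x²/(0.0026 − x) = 1.6 × 10^-4
The 5% rule fails; solving x² + Ka·x − Ka·C₀ = 0 exactly:
x = [−0.00016 + √(0.00016² + 1.66e-06)]/2 = 5.70 × 10^-4 M
pH = −log[H+] = −log(5.70 × 10^-4) = 3.24

pH = 3.24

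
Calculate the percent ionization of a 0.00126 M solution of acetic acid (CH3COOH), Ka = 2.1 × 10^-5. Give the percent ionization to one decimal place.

12.1%

CH3COOH ⇌ CH3COO- + H+; let x = [H+] at equilibrium.
Ka = x²/(C₀ − x); solving the quadratic gives x = 1.53 × 10^-4 M.
Fraction ionized = 1.53 × 10^-4 / 0.00126 = 0.1214 → 12.1%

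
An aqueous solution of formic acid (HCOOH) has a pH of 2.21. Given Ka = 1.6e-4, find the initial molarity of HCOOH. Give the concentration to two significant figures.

[H+] = 10^(-2.21) = 6.17 × 10^-3 M = x
Ka = x²/(C₀ − x) ⇒ C₀ = x + x²/Ka
C₀ = 6.17 × 10^-3 + (6.17 × 10^-3)²/(1.6 × 10^-4) = 2.44 × 10^-1 M

C₀ = 2.4 × 10^-1 M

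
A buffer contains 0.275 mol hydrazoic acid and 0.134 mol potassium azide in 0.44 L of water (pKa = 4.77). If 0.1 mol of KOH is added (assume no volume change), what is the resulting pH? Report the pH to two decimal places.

After neutralization: n(HN3) = 0.175 mol, n(N3-) = 0.234 mol.
pH = pKa + log(n_N3-/n_HN3) = 4.77 + log(0.234/0.175) = 4.77 + (+0.126)

pH = 4.90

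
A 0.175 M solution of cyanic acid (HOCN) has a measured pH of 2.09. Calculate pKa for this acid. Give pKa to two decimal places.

pKa = 3.40

[H+] = 10^(-2.09) = 8.13 × 10^-3 M
At equilibrium [HA] = 0.175 − 8.13 × 10^-3 = 1.67 × 10^-1 M
Ka = [H+][A-]/[HA] = (8.13 × 10^-3)² / 1.67 × 10^-1 = 3.96 × 10^-4
pKa = -log(3.96 × 10^-4) = 3.40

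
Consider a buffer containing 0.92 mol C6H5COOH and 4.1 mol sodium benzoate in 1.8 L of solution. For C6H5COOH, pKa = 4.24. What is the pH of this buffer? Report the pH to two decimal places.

Henderson–Hasselbalch: pH = pKa + log([C6H5COO-]/[C6H5COOH]) = 4.24 + log(4.1/0.92)
pH = 4.24 + (+0.649) = 4.89

pH = 4.89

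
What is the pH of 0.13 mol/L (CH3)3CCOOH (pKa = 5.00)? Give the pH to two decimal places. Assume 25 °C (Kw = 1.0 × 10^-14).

(CH3)3CCOOH ⇌ (CH3)3CCOO- + H+
Ka = 10^(−5.00) = 1.00 × 10^-5
From the ICE table, Ka = [H+]²/(0.13 − [H+]) = 1.00 × 10^-5.
Neglecting [H+] in the denominator: [H+] = √(1.00 × 10^-5 × 0.13) = 1.14 × 10^-3 M
pH = −log(1.14 × 10^-3) = 2.94

pH = 2.94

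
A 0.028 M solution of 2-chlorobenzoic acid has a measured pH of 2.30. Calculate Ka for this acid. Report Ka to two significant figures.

Ka = 1.1 × 10^-3

[H+] = 10^(-2.30) = 5.01 × 10^-3 M
At equilibrium [HA] = 0.028 − 5.01 × 10^-3 = 2.30 × 10^-2 M
Ka = [H+][A-]/[HA] = (5.01 × 10^-3)² / 2.30 × 10^-2 = 1.1 × 10^-3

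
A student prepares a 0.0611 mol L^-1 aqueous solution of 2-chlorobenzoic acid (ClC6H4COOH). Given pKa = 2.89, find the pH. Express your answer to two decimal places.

ClC6H4COOH ⇌ ClC6H4COO- + H+
Ka = 10^(−2.89) = 1.29 × 10^-3
From the ICE table, Ka = x²/(0.0611 − x) = 1.29 × 10^-3.
x is not negligible relative to C₀; solve x² + 0.00129·x − 7.88e-05 = 0.
x = [−0.00129 + √(0.00129² + 0.000315)]/2 = 8.26 × 10^-3 M
pH = −log[H+] = −log(8.26 × 10^-3) = 2.08

pH = 2.08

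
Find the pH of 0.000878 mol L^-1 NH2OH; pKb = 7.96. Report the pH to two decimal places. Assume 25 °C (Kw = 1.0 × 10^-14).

pH = 8.49

NH2OH + H2O ⇌ NH3OH+ + OH-
Kb = 10^(−7.96) = 1.10 × 10^-8
Let x = [OH-] at equilibrium. Kb = x²/(0.000878 − x).
Since Kb ≪ C₀, x ≈ √(Kb·C₀) = 3.11 × 10^-6 M.
pOH = −log(3.11 × 10^-6) = 5.51; pH = 14.00 − 5.51 = 8.49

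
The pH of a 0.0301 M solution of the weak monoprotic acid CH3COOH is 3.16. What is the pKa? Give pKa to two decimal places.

pKa = 4.79

[H+] = 10^(-3.16) = 6.92 × 10^-4 M
At equilibrium [HA] = 0.0301 − 6.92 × 10^-4 = 2.94 × 10^-2 M
Ka = [H+][A-]/[HA] = (6.92 × 10^-4)² / 2.94 × 10^-2 = 1.63 × 10^-5
pKa = -log(1.63 × 10^-5) = 4.79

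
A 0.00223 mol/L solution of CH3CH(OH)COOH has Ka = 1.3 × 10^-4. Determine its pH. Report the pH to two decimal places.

CH3CH(OH)COOH ⇌ CH3CH(OH)COO- + H+
From the ICE table, Ka = x²/(0.00223 − x) = 1.3 × 10^-4.
The 5% rule fails; solving x² + Ka·x − Ka·C₀ = 0 exactly:
x = [−0.00013 + √(0.00013² + 1.16e-06)]/2 = 4.77 × 10^-4 M
pH = −log(4.77 × 10^-4) = 3.32

pH = 3.32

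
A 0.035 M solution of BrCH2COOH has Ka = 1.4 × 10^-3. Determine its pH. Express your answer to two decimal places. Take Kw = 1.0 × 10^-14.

pH = 2.20

BrCH2COOH ⇌ BrCH2COO- + H+
Ka = [H+]²/(0.035 − [H+]) = 1.4 × 10^-3
Here C₀/Ka ≈ 25, so the small-[H+] approximation fails. Use the quadratic:
[H+] = (−Ka + √(Ka² + 4·Ka·C₀))/2 = 6.33 × 10^-3 M
pH = −log(6.33 × 10^-3) = 2.20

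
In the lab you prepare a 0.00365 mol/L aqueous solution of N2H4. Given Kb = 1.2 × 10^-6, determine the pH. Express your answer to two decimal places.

N2H4 + H2O ⇌ N2H5+ + OH-
From the ICE table, Kb = x²/(0.00365 − x) = 1.2 × 10^-6.
Neglecting x in the denominator: x = √(1.2 × 10^-6 × 0.00365) = 6.62 × 10^-5 M
(x/C₀ = 1.8% < 5%, so the approximation holds.)
pOH = −log(6.62 × 10^-5) = 4.18; pH = 14.00 − 4.18 = 9.82

pH = 9.82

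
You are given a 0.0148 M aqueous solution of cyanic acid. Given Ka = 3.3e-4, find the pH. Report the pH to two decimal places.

HOCN ⇌ OCN- + H+
Ka = [H+]²/(0.0148 − [H+]) = 3.3 × 10^-4
Here C₀/Ka ≈ 44.8, so the small-[H+] approximation fails. Use the quadratic:
[H+] = [−0.00033 + √(0.00033² + 1.95e-05)]/2 = 2.05 × 10^-3 M
pH = −log(2.05 × 10^-3) = 2.69

pH = 2.69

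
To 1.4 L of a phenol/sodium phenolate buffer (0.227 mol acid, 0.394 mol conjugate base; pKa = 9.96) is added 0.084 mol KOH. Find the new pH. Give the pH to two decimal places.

OH- converts C6H5OH to C6H5O-: C6H5OH → 0.143 mol, C6H5O- → 0.478 mol.
Henderson–Hasselbalch with mole ratio 0.478/0.143: pH = 9.96 + (+0.524)

pH = 10.48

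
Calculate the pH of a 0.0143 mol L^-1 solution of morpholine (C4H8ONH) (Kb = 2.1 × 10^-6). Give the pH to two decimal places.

pH = 10.24

C4H8ONH + H2O ⇌ C4H8ONH2+ + OH-
From the ICE table, Kb = x²/(0.0143 − x) = 2.1 × 10^-6.
Neglecting x in the denominator: x = √(2.1 × 10^-6 × 0.0143) = 1.73 × 10^-4 M
(x/C₀ = 1.2% < 5%, so the approximation holds.)
pOH = 3.76, so pH = 14.00 − pOH = 10.24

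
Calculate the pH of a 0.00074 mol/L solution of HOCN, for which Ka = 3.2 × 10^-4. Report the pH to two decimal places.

HOCN ⇌ OCN- + H+
Ka = [H+]²/(0.00074 − [H+]) = 3.2 × 10^-4
Here C₀/Ka ≈ 2.31, so the small-[H+] approximation fails. Use the quadratic:
[H+] = [−0.00032 + √(0.00032² + 9.47e-07)]/2 = 3.52 × 10^-4 M
pH = −log(3.52 × 10^-4) = 3.45

pH = 3.45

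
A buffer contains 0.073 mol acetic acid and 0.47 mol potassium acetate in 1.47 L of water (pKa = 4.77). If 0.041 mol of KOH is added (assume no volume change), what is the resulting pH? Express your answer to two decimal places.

pH = 5.97

OH- converts CH3COOH to CH3COO-: CH3COOH → 0.032 mol, CH3COO- → 0.511 mol.
pH = pKa + log([A⁻]/[HA]) = 4.77 + log(0.511/0.032) = 4.77 +1.203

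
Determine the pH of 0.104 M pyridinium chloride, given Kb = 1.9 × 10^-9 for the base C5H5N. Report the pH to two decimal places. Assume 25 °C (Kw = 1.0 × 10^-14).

C5H5NH+ is the conjugate acid of the weak base C5H5N.
Ka = Kw/Kb = 1.0×10^-14 / 1.9 × 10^-9 = 5.26 × 10^-6
Ka = [H+]²/(0.104 − [H+]) = 5.26 × 10^-6
Since Ka ≪ C₀, [H+] ≈ √(Ka·C₀) = 7.40 × 10^-4 M.
([H+]/C₀ = 0.71% < 5%, so the approximation holds.)
pH = −log[H+] = −log(7.40 × 10^-4) = 3.13

pH = 3.13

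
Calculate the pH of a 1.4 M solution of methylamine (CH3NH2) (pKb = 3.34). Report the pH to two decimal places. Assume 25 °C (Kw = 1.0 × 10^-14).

CH3NH2 + H2O ⇌ CH3NH3+ + OH-
Kb = 10^(−3.34) = 4.57 × 10^-4
Kb = [OH-]²/(1.4 − [OH-]) = 4.57 × 10^-4
Since Kb ≪ C₀, [OH-] ≈ √(Kb·C₀) = 2.53 × 10^-2 M.
Check: 1.8% ionized — well under 5%, approximation valid.
pOH = 1.60, so pH = 14.00 − pOH = 12.40

pH = 12.40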